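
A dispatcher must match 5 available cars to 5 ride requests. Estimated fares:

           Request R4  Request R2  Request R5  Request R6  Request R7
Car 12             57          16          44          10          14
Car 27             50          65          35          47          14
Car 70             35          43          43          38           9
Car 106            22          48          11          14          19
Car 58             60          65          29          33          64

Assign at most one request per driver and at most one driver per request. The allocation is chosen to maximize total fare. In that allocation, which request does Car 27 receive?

Optimal: Car 12→Request R4 ($57), Car 27→Request R6 ($47), Car 70→Request R5 ($43), Car 106→Request R2 ($48), Car 58→Request R7 ($64) — total 57+47+43+48+64 = $259.
Column-greedy (each request in turn goes to its best remaining driver) gives $226, worse by 33.
Swapping Car 70↔Car 12 (Car 70→Request R4 $35, Car 12→Request R5 $44) loses 21.
Every other assignment is strictly worse.
Car 27's own top request is Request R2 ($65), but forcing Car 27→Request R2 and reassigning the rest optimally gives only $243 — worse by 16.

Car 27 receives Request R6.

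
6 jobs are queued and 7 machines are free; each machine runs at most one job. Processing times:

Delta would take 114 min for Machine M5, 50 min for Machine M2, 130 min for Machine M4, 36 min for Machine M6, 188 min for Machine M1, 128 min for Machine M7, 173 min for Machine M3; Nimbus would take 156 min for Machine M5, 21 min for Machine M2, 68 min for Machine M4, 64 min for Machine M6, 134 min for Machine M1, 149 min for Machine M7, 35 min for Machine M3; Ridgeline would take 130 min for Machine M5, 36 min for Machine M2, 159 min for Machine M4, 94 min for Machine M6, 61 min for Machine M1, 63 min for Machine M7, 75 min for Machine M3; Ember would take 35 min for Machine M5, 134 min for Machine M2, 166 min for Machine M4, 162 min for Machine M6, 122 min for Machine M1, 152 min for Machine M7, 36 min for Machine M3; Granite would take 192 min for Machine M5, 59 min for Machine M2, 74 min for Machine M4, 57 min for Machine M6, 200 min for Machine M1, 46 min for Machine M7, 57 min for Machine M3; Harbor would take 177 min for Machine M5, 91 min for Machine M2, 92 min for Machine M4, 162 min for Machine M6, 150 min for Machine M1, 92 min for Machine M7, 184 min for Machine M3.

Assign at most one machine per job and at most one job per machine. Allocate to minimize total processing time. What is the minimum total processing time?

Min total: 280 min

Optimal: Delta→Machine M6 (36 min), Nimbus→Machine M3 (35 min), Ridgeline→Machine M2 (36 min), Ember→Machine M5 (35 min), Granite→Machine M7 (46 min), Harbor→Machine M4 (92 min) — total 36+35+36+35+46+92 = 280 min.
Swapping Nimbus↔Ember (Nimbus→Machine M5 156 min, Ember→Machine M3 36 min) adds 122.
Every other assignment is strictly worse.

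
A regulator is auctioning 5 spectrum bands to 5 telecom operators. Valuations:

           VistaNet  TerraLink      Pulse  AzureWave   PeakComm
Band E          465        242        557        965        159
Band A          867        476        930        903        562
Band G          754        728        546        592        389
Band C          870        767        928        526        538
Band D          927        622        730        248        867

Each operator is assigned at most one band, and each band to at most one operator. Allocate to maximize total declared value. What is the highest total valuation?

Maximum total: $4360M

Optimal: VistaNet→Band C ($870M), TerraLink→Band G ($728M), Pulse→Band A ($930M), AzureWave→Band E ($965M), PeakComm→Band D ($867M) — total 870+728+930+965+867 = $4360M.
Row-greedy (each operator in turn takes its best remaining band) gives $3978M, worse by 382.
Swapping PeakComm↔TerraLink (PeakComm→Band G $389M, TerraLink→Band D $622M) loses 584.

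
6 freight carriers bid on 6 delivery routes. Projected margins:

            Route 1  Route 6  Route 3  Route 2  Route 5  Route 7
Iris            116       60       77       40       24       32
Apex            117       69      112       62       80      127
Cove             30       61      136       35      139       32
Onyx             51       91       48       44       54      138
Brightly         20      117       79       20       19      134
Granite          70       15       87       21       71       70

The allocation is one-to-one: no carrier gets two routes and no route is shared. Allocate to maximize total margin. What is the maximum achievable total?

Optimal: Iris→Route 1 ($116k), Apex→Route 2 ($62k), Cove→Route 5 ($139k), Onyx→Route 7 ($138k), Brightly→Route 6 ($117k), Granite→Route 3 ($87k) — total 116+62+139+138+117+87 = $659k.
Column-greedy (each route in turn goes to its best remaining carrier) gives $517k, worse by 142.
Next-best assignment: Iris→Route 1, Apex→Route 3, Cove→Route 5, Onyx→Route 7, Brightly→Route 6, Granite→Route 2 = $643k.

Maximum total: $659k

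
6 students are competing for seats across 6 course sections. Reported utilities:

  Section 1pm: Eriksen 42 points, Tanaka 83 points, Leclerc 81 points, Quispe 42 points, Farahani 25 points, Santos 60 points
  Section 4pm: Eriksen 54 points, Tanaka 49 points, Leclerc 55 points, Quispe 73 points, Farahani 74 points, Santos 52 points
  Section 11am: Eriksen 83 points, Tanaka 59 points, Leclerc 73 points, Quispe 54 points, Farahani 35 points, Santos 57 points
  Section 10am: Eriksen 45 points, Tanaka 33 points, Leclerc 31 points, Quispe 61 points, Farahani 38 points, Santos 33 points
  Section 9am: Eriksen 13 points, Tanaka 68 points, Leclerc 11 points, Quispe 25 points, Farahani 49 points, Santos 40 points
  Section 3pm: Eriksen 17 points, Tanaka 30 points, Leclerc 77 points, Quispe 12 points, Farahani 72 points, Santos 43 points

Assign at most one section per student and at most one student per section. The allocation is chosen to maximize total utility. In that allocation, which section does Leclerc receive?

Leclerc receives Section 3pm.

Treat this as an assignment problem: match each student to one section.
Optimal: Eriksen→Section 11am (83 points), Tanaka→Section 9am (68 points), Leclerc→Section 3pm (77 points), Quispe→Section 10am (61 points), Farahani→Section 4pm (74 points), Santos→Section 1pm (60 points) — total 83+68+77+61+74+60 = 423 points.
Every other assignment is strictly worse.
Leclerc's own top section is Section 1pm (81 points), but forcing Leclerc→Section 1pm and reassigning the rest optimally gives only 417 points — worse by 6.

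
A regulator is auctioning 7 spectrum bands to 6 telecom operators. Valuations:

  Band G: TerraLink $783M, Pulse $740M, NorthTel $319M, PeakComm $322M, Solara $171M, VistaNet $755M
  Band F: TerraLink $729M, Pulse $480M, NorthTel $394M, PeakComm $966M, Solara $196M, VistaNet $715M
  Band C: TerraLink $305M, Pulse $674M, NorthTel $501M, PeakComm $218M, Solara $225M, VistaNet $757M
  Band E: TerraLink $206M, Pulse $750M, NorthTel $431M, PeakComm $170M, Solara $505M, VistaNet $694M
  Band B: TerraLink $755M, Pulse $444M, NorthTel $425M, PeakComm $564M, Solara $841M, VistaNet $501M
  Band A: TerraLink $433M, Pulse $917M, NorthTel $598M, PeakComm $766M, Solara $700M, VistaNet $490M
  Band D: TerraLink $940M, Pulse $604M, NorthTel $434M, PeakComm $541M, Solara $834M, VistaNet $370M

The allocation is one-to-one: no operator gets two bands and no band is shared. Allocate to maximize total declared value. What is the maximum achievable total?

Optimal: TerraLink→Band D ($940M), Pulse→Band A ($917M), NorthTel→Band C ($501M), PeakComm→Band F ($966M), Solara→Band B ($841M), VistaNet→Band G ($755M) — total 940+917+501+966+841+755 = $4920M.
Max-entry greedy (repeatedly take the single best remaining cell) gives $4852M, worse by 68.

Maximum total: $4920M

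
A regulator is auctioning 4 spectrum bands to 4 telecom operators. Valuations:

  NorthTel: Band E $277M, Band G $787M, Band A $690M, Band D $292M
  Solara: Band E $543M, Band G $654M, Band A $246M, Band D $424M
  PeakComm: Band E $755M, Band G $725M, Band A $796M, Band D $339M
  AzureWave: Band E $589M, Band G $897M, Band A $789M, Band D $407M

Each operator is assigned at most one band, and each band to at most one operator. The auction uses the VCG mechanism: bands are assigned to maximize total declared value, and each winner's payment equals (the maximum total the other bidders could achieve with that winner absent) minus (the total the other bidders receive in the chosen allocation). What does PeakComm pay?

PeakComm pays $119M.

Efficient allocation: NorthTel→Band A ($690M), Solara→Band D ($424M), PeakComm→Band E ($755M), AzureWave→Band G ($897M); total welfare W = $2766M.
PeakComm receives Band E at value $755M, so the others get W − 755 = $2011M.
Without PeakComm: best allocation of the remaining 3 bidders over all 4 bands is NorthTel→Band A ($690M), Solara→Band E ($543M), AzureWave→Band G ($897M), total $2130M.
VCG payment = (others' best without PeakComm) − (others' welfare with PeakComm) = 2130 − 2011 = $119M.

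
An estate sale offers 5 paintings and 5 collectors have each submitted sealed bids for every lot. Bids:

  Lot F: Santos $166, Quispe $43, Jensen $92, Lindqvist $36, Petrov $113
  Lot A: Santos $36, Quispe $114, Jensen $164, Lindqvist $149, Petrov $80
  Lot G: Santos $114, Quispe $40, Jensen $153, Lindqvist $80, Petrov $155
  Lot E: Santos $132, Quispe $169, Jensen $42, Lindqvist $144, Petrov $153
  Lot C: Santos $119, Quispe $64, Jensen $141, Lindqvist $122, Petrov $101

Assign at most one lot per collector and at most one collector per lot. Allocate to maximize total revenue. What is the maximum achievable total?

This is the linear assignment problem.
Optimal: Santos→Lot F ($166), Quispe→Lot E ($169), Jensen→Lot C ($141), Lindqvist→Lot A ($149), Petrov→Lot G ($155) — total 166+169+141+149+155 = $780.
Row-greedy (each collector in turn takes its best remaining lot) gives $776, worse by 4.
Next-best assignment: Santos→Lot F, Quispe→Lot E, Jensen→Lot A, Lindqvist→Lot C, Petrov→Lot G = $776.
Swapping Jensen↔Quispe (Jensen→Lot E $42, Quispe→Lot C $64) loses 204.
No other one-to-one assignment exceeds $780.

Max total: $780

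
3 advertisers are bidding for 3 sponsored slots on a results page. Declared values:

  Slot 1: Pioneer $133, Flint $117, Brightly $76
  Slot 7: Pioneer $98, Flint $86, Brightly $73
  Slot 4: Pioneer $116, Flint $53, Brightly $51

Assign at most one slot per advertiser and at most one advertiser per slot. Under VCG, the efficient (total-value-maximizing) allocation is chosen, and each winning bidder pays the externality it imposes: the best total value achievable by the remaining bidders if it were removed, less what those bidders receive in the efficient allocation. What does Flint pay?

Efficient allocation: Pioneer→Slot 4 ($116), Flint→Slot 1 ($117), Brightly→Slot 7 ($73); total welfare W = $306.
Flint receives Slot 1 at value $117, so the others get W − 117 = $189.
Without Flint: best allocation of the remaining 2 bidders over all 3 slots is Pioneer→Slot 1 ($133), Brightly→Slot 7 ($73), total $206.
VCG payment = (others' best without Flint) − (others' welfare with Flint) = 206 − 189 = $17.

Flint pays $17.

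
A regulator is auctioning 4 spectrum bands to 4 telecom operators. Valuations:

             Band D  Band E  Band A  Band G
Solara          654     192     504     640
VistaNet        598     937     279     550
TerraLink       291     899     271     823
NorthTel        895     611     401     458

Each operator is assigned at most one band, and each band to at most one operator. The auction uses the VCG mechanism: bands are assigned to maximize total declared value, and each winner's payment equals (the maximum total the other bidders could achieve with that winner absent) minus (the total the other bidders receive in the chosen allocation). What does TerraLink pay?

Efficient allocation: Solara→Band A ($504M), VistaNet→Band E ($937M), TerraLink→Band G ($823M), NorthTel→Band D ($895M); total welfare W = $3159M.
TerraLink receives Band G at value $823M, so the others get W − 823 = $2336M.
Without TerraLink: best allocation of the remaining 3 bidders over all 4 bands is Solara→Band G ($640M), VistaNet→Band E ($937M), NorthTel→Band D ($895M), total $2472M.
VCG payment = (others' best without TerraLink) − (others' welfare with TerraLink) = 2472 − 2336 = $136M.

TerraLink pays $136M.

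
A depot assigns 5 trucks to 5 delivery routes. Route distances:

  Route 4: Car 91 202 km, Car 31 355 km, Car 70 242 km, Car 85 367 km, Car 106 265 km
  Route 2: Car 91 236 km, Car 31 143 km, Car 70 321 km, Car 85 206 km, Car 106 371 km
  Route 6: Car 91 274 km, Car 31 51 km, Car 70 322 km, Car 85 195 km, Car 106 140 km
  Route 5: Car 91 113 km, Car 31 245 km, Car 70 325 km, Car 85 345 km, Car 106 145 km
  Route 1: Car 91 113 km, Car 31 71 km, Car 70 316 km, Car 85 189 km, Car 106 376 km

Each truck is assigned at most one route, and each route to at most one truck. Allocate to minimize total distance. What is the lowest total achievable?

Optimal: Car 91→Route 1 (113 km), Car 31→Route 6 (51 km), Car 70→Route 4 (242 km), Car 85→Route 2 (206 km), Car 106→Route 5 (145 km) — total 113+51+242+206+145 = 757 km.
Column-greedy (each route in turn goes to its cheapest remaining truck) gives 999 km, worse by 242.

Minimum total: 757 km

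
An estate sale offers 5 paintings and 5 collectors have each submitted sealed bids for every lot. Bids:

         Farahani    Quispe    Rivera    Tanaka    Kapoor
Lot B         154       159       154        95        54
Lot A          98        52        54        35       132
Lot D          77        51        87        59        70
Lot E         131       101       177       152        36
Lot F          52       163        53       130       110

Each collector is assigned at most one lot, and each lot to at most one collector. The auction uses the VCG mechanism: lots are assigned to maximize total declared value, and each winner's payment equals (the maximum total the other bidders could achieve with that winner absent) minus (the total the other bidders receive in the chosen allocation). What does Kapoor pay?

Kapoor pays $11.

Efficient allocation: Farahani→Lot B ($154), Quispe→Lot F ($163), Rivera→Lot D ($87), Tanaka→Lot E ($152), Kapoor→Lot A ($132); total welfare W = $688.
Kapoor receives Lot A at value $132, so the others get W − 132 = $556.
Without Kapoor: best allocation of the remaining 4 bidders over all 5 lots is Farahani→Lot A ($98), Quispe→Lot F ($163), Rivera→Lot B ($154), Tanaka→Lot E ($152), total $567.
VCG payment = (others' best without Kapoor) − (others' welfare with Kapoor) = 567 − 556 = $11.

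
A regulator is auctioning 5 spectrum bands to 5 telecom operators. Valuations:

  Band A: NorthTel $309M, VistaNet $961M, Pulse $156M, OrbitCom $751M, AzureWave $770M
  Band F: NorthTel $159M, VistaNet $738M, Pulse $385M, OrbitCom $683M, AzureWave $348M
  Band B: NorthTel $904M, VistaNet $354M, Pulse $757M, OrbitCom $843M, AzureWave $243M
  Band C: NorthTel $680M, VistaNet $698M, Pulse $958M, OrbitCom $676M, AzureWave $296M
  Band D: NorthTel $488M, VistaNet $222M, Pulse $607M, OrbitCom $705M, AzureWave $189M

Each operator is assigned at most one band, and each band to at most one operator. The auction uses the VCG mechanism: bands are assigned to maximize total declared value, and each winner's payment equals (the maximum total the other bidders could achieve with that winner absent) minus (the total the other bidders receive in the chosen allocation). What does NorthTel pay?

NorthTel pays $138M.

Efficient allocation: NorthTel→Band B ($904M), VistaNet→Band F ($738M), Pulse→Band C ($958M), OrbitCom→Band D ($705M), AzureWave→Band A ($770M); total welfare W = $4075M.
NorthTel receives Band B at value $904M, so the others get W − 904 = $3171M.
Without NorthTel: best allocation of the remaining 4 bidders over all 5 bands is VistaNet→Band F ($738M), Pulse→Band C ($958M), OrbitCom→Band B ($843M), AzureWave→Band A ($770M), total $3309M.
VCG payment = (others' best without NorthTel) − (others' welfare with NorthTel) = 3309 − 3171 = $138M.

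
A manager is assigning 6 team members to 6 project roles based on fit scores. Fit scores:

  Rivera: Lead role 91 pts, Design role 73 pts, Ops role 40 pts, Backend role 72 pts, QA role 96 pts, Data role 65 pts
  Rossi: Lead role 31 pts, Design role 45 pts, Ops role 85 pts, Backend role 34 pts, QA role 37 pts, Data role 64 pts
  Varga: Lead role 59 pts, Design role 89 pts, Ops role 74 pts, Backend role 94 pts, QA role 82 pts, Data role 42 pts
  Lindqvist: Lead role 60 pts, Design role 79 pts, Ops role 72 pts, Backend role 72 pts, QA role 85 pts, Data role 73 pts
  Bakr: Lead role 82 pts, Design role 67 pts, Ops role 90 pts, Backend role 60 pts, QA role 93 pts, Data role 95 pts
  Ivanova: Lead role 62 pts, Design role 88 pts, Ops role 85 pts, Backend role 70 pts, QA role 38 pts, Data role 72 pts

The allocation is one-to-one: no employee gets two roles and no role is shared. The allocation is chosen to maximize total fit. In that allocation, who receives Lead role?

Rivera receives Lead role.

Optimal: Rivera→Lead role (91 pts), Rossi→Ops role (85 pts), Varga→Backend role (94 pts), Lindqvist→QA role (85 pts), Bakr→Data role (95 pts), Ivanova→Design role (88 pts) — total 91+85+94+85+95+88 = 538 pts.
Column-greedy (each role in turn goes to its best remaining employee) gives 444 pts, worse by 94.
Next-best assignment: Rivera→Lead role, Rossi→Ops role, Varga→Backend role, Lindqvist→Data role, Bakr→QA role, Ivanova→Design role = 524 pts.
Every other assignment is strictly worse.
Rivera's own top role is QA role (96 pts), but forcing Rivera→QA role and reassigning the rest optimally gives only 518 pts — worse by 20.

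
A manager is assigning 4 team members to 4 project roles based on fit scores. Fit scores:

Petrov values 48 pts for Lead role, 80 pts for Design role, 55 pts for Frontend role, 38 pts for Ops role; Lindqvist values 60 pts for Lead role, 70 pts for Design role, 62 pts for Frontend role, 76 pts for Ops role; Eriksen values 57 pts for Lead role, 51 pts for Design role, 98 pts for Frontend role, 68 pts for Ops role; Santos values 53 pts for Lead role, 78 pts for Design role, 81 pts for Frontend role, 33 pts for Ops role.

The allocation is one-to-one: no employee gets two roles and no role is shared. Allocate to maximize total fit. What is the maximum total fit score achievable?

Treat this as an assignment problem: match each employee to one role.
Optimal: Petrov→Design role (80 pts), Lindqvist→Ops role (76 pts), Eriksen→Frontend role (98 pts), Santos→Lead role (53 pts) — total 80+76+98+53 = 307 pts.
Column-greedy (each role in turn goes to its best remaining employee) gives 271 pts, worse by 36.
Next-best assignment: Petrov→Lead role, Lindqvist→Ops role, Eriksen→Frontend role, Santos→Design role = 300 pts.

Max total: 307 pts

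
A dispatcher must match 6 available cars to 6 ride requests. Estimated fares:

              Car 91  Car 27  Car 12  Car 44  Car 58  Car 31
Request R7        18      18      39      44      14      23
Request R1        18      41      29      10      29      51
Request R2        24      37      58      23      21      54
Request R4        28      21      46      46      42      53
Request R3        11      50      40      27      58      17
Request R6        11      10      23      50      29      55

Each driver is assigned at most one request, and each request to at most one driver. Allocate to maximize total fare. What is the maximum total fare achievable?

Treat this as an assignment problem: match each driver to one request.
Optimal: Car 91→Request R4 ($28), Car 27→Request R1 ($41), Car 12→Request R2 ($58), Car 44→Request R7 ($44), Car 58→Request R3 ($58), Car 31→Request R6 ($55) — total 28+41+58+44+58+55 = $284.
Max-entry greedy (repeatedly take the single best remaining cell) gives $276, worse by 8.
Swapping Car 91↔Car 31 (Car 91→Request R6 $11, Car 31→Request R4 $53) loses 19.
Every other assignment is strictly worse.

Max total: $284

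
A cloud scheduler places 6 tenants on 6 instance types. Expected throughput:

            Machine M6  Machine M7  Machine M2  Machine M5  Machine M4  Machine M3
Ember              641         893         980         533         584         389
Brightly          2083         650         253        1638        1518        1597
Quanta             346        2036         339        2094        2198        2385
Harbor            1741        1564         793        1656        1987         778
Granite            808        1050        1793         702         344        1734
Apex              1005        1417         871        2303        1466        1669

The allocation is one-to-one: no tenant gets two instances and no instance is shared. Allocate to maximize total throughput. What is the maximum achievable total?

Maximum total: 11444 ops/s

Optimal: Ember→Machine M7 (893 ops/s), Brightly→Machine M6 (2083 ops/s), Quanta→Machine M3 (2385 ops/s), Harbor→Machine M4 (1987 ops/s), Granite→Machine M2 (1793 ops/s), Apex→Machine M5 (2303 ops/s) — total 893+2083+2385+1987+1793+2303 = 11444 ops/s.
Column-greedy (each instance in turn goes to its best remaining tenant) gives 10591 ops/s, worse by 853.
No other one-to-one assignment exceeds 11444 ops/s.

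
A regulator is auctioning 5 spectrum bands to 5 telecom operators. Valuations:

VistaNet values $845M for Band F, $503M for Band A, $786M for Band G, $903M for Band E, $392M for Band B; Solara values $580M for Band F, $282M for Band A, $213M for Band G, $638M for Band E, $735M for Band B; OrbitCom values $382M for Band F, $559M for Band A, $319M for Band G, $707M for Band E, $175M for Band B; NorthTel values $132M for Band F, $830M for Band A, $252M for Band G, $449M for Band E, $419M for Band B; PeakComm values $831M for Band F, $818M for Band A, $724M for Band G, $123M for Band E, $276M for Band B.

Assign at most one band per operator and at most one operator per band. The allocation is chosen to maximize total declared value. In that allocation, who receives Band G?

VistaNet receives Band G.

Optimal: VistaNet→Band G ($786M), Solara→Band B ($735M), OrbitCom→Band E ($707M), NorthTel→Band A ($830M), PeakComm→Band F ($831M) — total 786+735+707+830+831 = $3889M.
Column-greedy (each band in turn goes to its best remaining operator) gives $3841M, worse by 48.
Every other assignment is strictly worse.
VistaNet's own top band is Band E ($903M), but forcing VistaNet→Band E and reassigning the rest optimally gives only $3618M — worse by 271.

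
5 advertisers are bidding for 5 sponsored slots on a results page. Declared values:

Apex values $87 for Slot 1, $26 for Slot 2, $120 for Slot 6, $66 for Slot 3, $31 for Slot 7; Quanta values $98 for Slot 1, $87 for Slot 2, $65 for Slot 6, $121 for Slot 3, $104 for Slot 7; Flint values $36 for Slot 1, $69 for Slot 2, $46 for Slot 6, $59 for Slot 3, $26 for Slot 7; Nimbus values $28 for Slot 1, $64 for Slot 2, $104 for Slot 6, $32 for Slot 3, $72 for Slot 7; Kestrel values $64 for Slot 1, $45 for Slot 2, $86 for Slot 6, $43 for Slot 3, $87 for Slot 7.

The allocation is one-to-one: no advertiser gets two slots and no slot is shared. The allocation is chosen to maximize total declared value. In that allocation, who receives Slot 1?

Apex receives Slot 1.

Optimal: Apex→Slot 1 ($87), Quanta→Slot 3 ($121), Flint→Slot 2 ($69), Nimbus→Slot 6 ($104), Kestrel→Slot 7 ($87) — total 87+121+69+104+87 = $468.
Max-entry greedy (repeatedly take the single best remaining cell) gives $425, worse by 43.
Swapping Nimbus↔Apex (Nimbus→Slot 1 $28, Apex→Slot 6 $120) loses 43.
Apex's own top slot is Slot 6 ($120), but forcing Apex→Slot 6 and reassigning the rest optimally gives only $446 — worse by 22.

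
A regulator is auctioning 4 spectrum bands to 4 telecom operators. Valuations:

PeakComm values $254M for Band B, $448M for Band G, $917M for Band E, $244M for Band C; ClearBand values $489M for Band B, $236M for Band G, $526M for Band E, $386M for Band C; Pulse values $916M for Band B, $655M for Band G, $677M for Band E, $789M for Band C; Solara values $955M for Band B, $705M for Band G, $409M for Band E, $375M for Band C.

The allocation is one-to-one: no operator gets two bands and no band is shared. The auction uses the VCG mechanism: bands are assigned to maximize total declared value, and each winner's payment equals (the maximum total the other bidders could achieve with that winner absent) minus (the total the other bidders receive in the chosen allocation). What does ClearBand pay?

Efficient allocation: PeakComm→Band E ($917M), ClearBand→Band C ($386M), Pulse→Band B ($916M), Solara→Band G ($705M); total welfare W = $2924M.
ClearBand receives Band C at value $386M, so the others get W − 386 = $2538M.
Without ClearBand: best allocation of the remaining 3 bidders over all 4 bands is PeakComm→Band E ($917M), Pulse→Band C ($789M), Solara→Band B ($955M), total $2661M.
VCG payment = (others' best without ClearBand) − (others' welfare with ClearBand) = 2661 − 2538 = $123M.

ClearBand pays $123M.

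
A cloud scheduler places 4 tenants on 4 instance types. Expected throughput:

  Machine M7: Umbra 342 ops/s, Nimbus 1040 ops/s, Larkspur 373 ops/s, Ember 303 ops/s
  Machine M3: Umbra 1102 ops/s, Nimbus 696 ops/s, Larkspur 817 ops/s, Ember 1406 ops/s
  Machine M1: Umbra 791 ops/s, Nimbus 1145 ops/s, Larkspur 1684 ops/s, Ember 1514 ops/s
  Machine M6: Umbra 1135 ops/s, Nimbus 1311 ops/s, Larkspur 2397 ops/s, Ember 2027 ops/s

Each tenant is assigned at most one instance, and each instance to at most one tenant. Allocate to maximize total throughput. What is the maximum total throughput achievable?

This is the linear assignment problem.
Optimal: Umbra→Machine M3 (1102 ops/s), Nimbus→Machine M7 (1040 ops/s), Larkspur→Machine M6 (2397 ops/s), Ember→Machine M1 (1514 ops/s) — total 1102+1040+2397+1514 = 6053 ops/s.
Column-greedy (each instance in turn goes to its best remaining tenant) gives 5265 ops/s, worse by 788.
Next-best assignment: Umbra→Machine M3, Nimbus→Machine M7, Larkspur→Machine M1, Ember→Machine M6 = 5853 ops/s.
Swapping Umbra↔Nimbus (Umbra→Machine M7 342 ops/s, Nimbus→Machine M3 696 ops/s) loses 1104.

Maximum total: 6053 ops/s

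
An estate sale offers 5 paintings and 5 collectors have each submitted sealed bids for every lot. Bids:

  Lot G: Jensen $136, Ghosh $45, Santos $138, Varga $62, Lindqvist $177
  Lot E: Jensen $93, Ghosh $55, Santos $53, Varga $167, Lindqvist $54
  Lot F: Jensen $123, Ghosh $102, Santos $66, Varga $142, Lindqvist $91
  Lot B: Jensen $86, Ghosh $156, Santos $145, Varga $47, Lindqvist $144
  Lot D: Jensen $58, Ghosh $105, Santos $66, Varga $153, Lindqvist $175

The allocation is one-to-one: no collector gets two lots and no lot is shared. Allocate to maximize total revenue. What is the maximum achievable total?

Max total: $759

Optimal: Jensen→Lot F ($123), Ghosh→Lot B ($156), Santos→Lot G ($138), Varga→Lot E ($167), Lindqvist→Lot D ($175) — total 123+156+138+167+175 = $759.
Column-greedy (each lot in turn goes to its best remaining collector) gives $689, worse by 70.
Checked against all permutations: $759 is optimal.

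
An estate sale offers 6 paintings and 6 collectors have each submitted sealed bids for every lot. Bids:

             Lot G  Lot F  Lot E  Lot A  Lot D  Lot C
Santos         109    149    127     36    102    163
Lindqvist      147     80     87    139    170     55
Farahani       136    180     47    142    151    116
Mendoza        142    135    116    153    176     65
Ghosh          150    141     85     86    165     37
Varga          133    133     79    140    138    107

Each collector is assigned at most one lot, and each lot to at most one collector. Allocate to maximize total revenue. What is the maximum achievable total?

Treat this as an assignment problem: match each collector to one lot.
Optimal: Santos→Lot C ($163), Lindqvist→Lot D ($170), Farahani→Lot F ($180), Mendoza→Lot E ($116), Ghosh→Lot G ($150), Varga→Lot A ($140) — total 163+170+180+116+150+140 = $919.
Row-greedy (each collector in turn takes its best remaining lot) gives $895, worse by 24.
Next-best assignment: Santos→Lot C, Lindqvist→Lot G, Farahani→Lot F, Mendoza→Lot E, Ghosh→Lot D, Varga→Lot A = $911.

Max total: $919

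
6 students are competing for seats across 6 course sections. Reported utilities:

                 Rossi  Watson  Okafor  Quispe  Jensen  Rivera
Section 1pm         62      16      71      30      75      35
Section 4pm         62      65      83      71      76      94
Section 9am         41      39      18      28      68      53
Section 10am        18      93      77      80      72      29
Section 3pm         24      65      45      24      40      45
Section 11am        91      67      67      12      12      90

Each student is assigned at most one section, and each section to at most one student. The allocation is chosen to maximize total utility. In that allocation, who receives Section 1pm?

Optimal: Rossi→Section 11am (91 points), Watson→Section 3pm (65 points), Okafor→Section 1pm (71 points), Quispe→Section 10am (80 points), Jensen→Section 9am (68 points), Rivera→Section 4pm (94 points) — total 91+65+71+80+68+94 = 469 points.
Max-entry greedy (repeatedly take the single best remaining cell) gives 426 points, worse by 43.
Next-best assignment: Rossi→Section 1pm, Watson→Section 3pm, Okafor→Section 4pm, Quispe→Section 10am, Jensen→Section 9am, Rivera→Section 11am = 448 points.
Checked against all permutations: 469 points is optimal.
Okafor's own top section is Section 4pm (83 points), but forcing Okafor→Section 4pm and reassigning the rest optimally gives only 448 points — worse by 21.

Okafor receives Section 1pm.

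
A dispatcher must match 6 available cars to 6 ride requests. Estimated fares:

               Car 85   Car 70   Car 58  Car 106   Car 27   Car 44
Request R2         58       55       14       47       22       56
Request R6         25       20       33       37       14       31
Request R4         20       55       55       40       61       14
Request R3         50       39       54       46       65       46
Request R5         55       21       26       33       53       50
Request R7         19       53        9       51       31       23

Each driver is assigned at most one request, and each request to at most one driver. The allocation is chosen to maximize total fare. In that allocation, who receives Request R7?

Car 70 receives Request R7.

Optimal: Car 85→Request R5 ($55), Car 70→Request R7 ($53), Car 58→Request R4 ($55), Car 106→Request R6 ($37), Car 27→Request R3 ($65), Car 44→Request R2 ($56) — total 55+53+55+37+65+56 = $321.
Row-greedy (each driver in turn takes its best remaining request) gives $302, worse by 19.
Car 70's own top request is Request R2 ($55), but forcing Car 70→Request R2 and reassigning the rest optimally gives only $312 — worse by 9.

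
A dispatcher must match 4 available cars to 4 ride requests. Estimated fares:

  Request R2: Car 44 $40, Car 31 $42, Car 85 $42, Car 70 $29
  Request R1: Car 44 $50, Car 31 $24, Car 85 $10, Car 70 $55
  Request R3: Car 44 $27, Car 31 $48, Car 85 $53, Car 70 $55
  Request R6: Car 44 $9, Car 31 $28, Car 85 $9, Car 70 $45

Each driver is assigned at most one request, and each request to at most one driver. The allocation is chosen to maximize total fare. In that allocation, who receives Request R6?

Car 70 receives Request R6.

Optimal: Car 44→Request R1 ($50), Car 31→Request R2 ($42), Car 85→Request R3 ($53), Car 70→Request R6 ($45) — total 50+42+53+45 = $190.
Column-greedy (each request in turn goes to its best remaining driver) gives $159, worse by 31.
Swapping Car 31↔Car 70 (Car 31→Request R6 $28, Car 70→Request R2 $29) loses 30.
Checked against all permutations: $190 is optimal.
Car 70's own top request is Request R1 ($55), but forcing Car 70→Request R1 and reassigning the rest optimally gives only $176 — worse by 14.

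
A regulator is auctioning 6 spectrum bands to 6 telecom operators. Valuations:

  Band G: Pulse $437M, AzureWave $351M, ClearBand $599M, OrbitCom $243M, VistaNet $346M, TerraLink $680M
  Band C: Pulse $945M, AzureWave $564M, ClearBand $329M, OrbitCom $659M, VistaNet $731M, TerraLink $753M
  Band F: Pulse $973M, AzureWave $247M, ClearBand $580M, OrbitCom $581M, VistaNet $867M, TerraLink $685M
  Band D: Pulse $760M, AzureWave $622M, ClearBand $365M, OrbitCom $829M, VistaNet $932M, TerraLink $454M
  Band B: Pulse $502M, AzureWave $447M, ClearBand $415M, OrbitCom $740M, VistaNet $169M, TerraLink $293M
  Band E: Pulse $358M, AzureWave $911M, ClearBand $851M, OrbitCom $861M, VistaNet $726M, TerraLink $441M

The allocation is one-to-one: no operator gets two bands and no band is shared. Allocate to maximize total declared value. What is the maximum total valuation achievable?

Maximum total: $4908M

Optimal: Pulse→Band F ($973M), AzureWave→Band E ($911M), ClearBand→Band G ($599M), OrbitCom→Band B ($740M), VistaNet→Band D ($932M), TerraLink→Band C ($753M) — total 973+911+599+740+932+753 = $4908M.
Column-greedy (each band in turn goes to its best remaining operator) gives $4619M, worse by 289.
No other one-to-one assignment exceeds $4908M.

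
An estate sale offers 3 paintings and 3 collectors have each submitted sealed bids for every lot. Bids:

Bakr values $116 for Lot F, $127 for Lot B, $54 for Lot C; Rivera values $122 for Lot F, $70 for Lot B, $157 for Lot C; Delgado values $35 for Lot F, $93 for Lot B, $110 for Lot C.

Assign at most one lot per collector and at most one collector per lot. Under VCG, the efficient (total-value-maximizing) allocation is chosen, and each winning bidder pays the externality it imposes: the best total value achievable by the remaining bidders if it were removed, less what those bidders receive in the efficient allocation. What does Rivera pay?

Rivera pays $28.

Efficient allocation: Bakr→Lot F ($116), Rivera→Lot C ($157), Delgado→Lot B ($93); total welfare W = $366.
Rivera receives Lot C at value $157, so the others get W − 157 = $209.
Without Rivera: best allocation of the remaining 2 bidders over all 3 lots is Bakr→Lot B ($127), Delgado→Lot C ($110), total $237.
VCG payment = (others' best without Rivera) − (others' welfare with Rivera) = 237 − 209 = $28.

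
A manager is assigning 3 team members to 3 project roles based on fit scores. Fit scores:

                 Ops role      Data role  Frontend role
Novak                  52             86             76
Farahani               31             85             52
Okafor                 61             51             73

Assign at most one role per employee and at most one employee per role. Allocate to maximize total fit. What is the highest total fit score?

Max total: 222 pts

Optimal: Novak→Frontend role (76 pts), Farahani→Data role (85 pts), Okafor→Ops role (61 pts) — total 76+85+61 = 222 pts.
Next-best assignment: Novak→Ops role, Farahani→Data role, Okafor→Frontend role = 210 pts.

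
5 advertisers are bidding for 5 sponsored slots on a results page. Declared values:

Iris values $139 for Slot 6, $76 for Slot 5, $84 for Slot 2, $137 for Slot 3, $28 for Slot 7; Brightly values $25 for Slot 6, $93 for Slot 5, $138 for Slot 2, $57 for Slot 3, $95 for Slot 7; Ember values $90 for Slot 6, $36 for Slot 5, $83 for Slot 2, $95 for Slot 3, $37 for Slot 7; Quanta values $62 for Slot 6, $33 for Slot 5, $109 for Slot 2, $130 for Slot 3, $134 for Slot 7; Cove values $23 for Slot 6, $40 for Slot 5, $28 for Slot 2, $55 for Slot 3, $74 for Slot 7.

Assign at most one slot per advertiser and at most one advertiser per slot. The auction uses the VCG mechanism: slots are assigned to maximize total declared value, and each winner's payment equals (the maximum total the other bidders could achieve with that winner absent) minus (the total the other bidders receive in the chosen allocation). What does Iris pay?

Efficient allocation: Iris→Slot 6 ($139), Brightly→Slot 2 ($138), Ember→Slot 3 ($95), Quanta→Slot 7 ($134), Cove→Slot 5 ($40); total welfare W = $546.
Iris receives Slot 6 at value $139, so the others get W − 139 = $407.
Without Iris: best allocation of the remaining 4 bidders over all 5 slots is Brightly→Slot 2 ($138), Ember→Slot 6 ($90), Quanta→Slot 3 ($130), Cove→Slot 7 ($74), total $432.
VCG payment = (others' best without Iris) − (others' welfare with Iris) = 432 − 407 = $25.

Iris pays $25.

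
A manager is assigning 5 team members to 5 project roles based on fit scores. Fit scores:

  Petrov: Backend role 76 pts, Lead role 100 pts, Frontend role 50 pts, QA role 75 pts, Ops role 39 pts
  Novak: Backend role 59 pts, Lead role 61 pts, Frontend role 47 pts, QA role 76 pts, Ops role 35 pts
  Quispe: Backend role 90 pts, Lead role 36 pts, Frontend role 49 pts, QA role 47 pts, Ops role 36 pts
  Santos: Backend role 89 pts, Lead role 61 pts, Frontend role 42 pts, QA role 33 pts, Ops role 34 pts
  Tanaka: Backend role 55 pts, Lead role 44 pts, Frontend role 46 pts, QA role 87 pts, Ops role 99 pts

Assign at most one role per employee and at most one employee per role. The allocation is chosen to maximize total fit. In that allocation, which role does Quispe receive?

Treat this as an assignment problem: match each employee to one role.
Optimal: Petrov→Lead role (100 pts), Novak→QA role (76 pts), Quispe→Frontend role (49 pts), Santos→Backend role (89 pts), Tanaka→Ops role (99 pts) — total 100+76+49+89+99 = 413 pts.
Row-greedy (each employee in turn takes its best remaining role) gives 407 pts, worse by 6.
Next-best assignment: Petrov→Lead role, Novak→QA role, Quispe→Backend role, Santos→Frontend role, Tanaka→Ops role = 407 pts.
Quispe's own top role is Backend role (90 pts), but forcing Quispe→Backend role and reassigning the rest optimally gives only 407 pts — worse by 6.

Quispe receives Frontend role.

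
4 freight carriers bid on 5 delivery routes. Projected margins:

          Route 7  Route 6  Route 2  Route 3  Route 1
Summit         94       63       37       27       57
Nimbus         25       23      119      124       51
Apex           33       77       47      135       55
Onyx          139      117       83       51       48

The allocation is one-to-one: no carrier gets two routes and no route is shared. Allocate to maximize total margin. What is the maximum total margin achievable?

Maximum total: $465k

Optimal: Summit→Route 7 ($94k), Nimbus→Route 2 ($119k), Apex→Route 3 ($135k), Onyx→Route 6 ($117k) — total 94+119+135+117 = $465k.
Row-greedy (each carrier in turn takes its best remaining route) gives $378k, worse by 87.
Next-best assignment: Summit→Route 6, Nimbus→Route 2, Apex→Route 3, Onyx→Route 7 = $456k.
No other one-to-one assignment exceeds $465k.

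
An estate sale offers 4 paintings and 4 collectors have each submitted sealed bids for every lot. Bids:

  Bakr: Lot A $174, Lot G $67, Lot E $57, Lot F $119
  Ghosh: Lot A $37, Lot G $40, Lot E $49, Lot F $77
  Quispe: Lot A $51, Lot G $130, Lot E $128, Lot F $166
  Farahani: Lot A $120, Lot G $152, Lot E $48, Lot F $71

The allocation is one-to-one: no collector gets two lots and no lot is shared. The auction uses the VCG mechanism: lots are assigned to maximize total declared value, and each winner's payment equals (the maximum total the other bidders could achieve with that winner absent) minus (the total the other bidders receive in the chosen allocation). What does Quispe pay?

Efficient allocation: Bakr→Lot A ($174), Ghosh→Lot E ($49), Quispe→Lot F ($166), Farahani→Lot G ($152); total welfare W = $541.
Quispe receives Lot F at value $166, so the others get W − 166 = $375.
Without Quispe: best allocation of the remaining 3 bidders over all 4 lots is Bakr→Lot A ($174), Ghosh→Lot F ($77), Farahani→Lot G ($152), total $403.
VCG payment = (others' best without Quispe) − (others' welfare with Quispe) = 403 − 375 = $28.

Quispe pays $28.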